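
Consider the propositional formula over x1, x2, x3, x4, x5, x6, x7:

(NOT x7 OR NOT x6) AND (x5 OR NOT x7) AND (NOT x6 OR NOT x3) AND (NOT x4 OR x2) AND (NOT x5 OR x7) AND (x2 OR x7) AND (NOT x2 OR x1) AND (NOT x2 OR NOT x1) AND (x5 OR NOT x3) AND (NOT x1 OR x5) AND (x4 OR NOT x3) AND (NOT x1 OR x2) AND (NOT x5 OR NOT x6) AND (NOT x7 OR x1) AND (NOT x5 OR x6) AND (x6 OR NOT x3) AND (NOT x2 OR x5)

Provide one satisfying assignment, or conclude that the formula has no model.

Case x7 = false:
From the singleton clause (NOT x5), x5 = false.
From the singleton clause (x2), x2 = true.
That conflicts with the unit clause (NOT x2).
Backtrack on x7: now try x7 = true.
From the singleton clause (NOT x6), x6 = false.
From the singleton clause (x5), x5 = true.
That conflicts with the unit clause (NOT x5).
Neither x7 = true nor x7 = false works.

UNSATISFIABLE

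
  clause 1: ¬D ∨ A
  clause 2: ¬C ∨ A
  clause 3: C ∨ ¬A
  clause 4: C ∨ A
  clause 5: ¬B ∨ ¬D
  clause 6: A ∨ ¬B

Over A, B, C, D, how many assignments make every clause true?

There are 2^4 = 16 truth assignments over (A, B, C, D).
Check each against the 6 clauses (columns in the order A, B, C, D):
  F F F F  ✗ fails (C ∨ A)
  F F F T  ✗ fails (¬D ∨ A)
  F F T F  ✗ fails (¬C ∨ A)
  F F T T  ✗ fails (¬D ∨ A)
  F T F F  ✗ fails (C ∨ A)
  F T F T  ✗ fails (¬D ∨ A)
  F T T F  ✗ fails (¬C ∨ A)
  F T T T  ✗ fails (¬D ∨ A)
  T F F F  ✗ fails (C ∨ ¬A)
  T F F T  ✗ fails (C ∨ ¬A)
  T F T F  ✓ satisfies all
  T F T T  ✓ satisfies all
  T T F F  ✗ fails (C ∨ ¬A)
  T T F T  ✗ fails (C ∨ ¬A)
  T T T F  ✓ satisfies all
  T T T T  ✗ fails (¬B ∨ ¬D)
3 of the 16 rows are models.

3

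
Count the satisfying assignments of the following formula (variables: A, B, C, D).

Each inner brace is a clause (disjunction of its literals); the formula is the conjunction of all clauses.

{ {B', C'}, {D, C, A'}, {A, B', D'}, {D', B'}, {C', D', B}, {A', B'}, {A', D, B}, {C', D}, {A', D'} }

There are 2^4 = 16 truth assignments over (A, B, C, D).
Check each against the 9 clauses (columns in the order A, B, C, D):
  F F F F  ✓ satisfies all
  F F F T  ✓ satisfies all
  F F T F  ✗ fails (C' + D)
  F F T T  ✗ fails (C' + D' + B)
  F T F F  ✓ satisfies all
  F T F T  ✗ fails (A + B' + D')
  F T T F  ✗ fails (B' + C')
  F T T T  ✗ fails (B' + C')
  T F F F  ✗ fails (D + C + A')
  T F F T  ✗ fails (A' + D')
  T F T F  ✗ fails (A' + D + B)
  T F T T  ✗ fails (C' + D' + B)
  T T F F  ✗ fails (D + C + A')
  T T F T  ✗ fails (D' + B')
  T T T F  ✗ fails (B' + C')
  T T T T  ✗ fails (B' + C')
3 of the 16 rows are models.

3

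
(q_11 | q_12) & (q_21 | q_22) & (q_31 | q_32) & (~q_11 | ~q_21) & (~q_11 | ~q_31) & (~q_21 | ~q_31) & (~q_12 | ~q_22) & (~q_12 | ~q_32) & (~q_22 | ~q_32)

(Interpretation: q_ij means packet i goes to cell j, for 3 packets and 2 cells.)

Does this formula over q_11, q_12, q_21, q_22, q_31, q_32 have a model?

No, unsatisfiable

Branch on q_11: set q_11 = 1.
(~q_21) alone gives q_21 = 0.
(q_22) alone gives q_22 = 1.
(~q_31) alone gives q_31 = 0.
(q_32) alone gives q_32 = 1.
That conflicts with the unit clause (~q_32).
That branch fails; take q_11 = 0 instead.
(q_12) alone gives q_12 = 1.
(~q_22) alone gives q_22 = 0.
(q_21) alone gives q_21 = 1.
(~q_31) alone gives q_31 = 0.
(q_32) alone gives q_32 = 1.
That conflicts with the unit clause (~q_32).
Either choice for q_11 ends in contradiction.
No assignment satisfies every clause.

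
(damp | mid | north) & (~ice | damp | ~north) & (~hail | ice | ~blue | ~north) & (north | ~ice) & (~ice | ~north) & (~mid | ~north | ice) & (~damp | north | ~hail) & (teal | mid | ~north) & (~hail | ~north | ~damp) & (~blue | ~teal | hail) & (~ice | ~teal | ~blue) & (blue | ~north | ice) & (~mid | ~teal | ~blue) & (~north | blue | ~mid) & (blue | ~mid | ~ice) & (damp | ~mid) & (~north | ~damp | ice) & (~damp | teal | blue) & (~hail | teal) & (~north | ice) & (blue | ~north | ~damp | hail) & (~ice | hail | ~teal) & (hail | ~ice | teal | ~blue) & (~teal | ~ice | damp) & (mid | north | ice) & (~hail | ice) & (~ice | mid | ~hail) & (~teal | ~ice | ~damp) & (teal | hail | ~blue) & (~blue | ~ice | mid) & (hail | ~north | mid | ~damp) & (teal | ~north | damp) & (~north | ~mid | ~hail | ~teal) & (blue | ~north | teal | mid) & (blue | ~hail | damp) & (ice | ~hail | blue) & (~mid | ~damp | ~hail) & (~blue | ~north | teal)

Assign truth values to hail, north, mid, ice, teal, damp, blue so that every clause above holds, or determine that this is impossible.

Suppose north = 0.
(~ice) alone gives ice = 0.
(mid) alone gives mid = 1.
(damp) alone gives damp = 1.
(~hail) alone gives hail = 0.
Suppose blue = 0.
(teal) alone gives teal = 1.
All clauses are satisfied.

hail: 0, north: 0, mid: 1, ice: 0, teal: 1, damp: 1, blue: 0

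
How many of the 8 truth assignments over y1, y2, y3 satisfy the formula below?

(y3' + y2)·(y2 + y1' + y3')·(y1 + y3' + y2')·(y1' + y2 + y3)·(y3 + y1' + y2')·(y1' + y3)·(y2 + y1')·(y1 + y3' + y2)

There are 2^3 = 8 truth assignments over (y1, y2, y3).
Check each against the 8 clauses (columns in the order y1, y2, y3):
  F F F  ✓ satisfies all
  F F T  ✗ fails (y3' + y2)
  F T F  ✓ satisfies all
  F T T  ✗ fails (y1 + y3' + y2')
  T F F  ✗ fails (y1' + y2 + y3)
  T F T  ✗ fails (y3' + y2)
  T T F  ✗ fails (y3 + y1' + y2')
  T T T  ✓ satisfies all
3 of the 8 rows are models.

3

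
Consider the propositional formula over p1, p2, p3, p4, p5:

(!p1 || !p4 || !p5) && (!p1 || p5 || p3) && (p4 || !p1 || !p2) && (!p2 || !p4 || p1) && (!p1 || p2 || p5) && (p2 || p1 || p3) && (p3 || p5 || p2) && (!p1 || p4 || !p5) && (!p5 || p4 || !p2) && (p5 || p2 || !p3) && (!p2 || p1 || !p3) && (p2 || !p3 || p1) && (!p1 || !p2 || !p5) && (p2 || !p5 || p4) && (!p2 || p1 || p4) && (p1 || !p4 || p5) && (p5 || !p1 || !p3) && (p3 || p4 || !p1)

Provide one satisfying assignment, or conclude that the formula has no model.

UNSATISFIABLE

Case p1 = false:
Case p2 = false:
From the singleton clause (p3), p3 = true.
Now (!p3) is unsatisfied and unit — conflict.
Undo p2 and try p2 = true.
From the singleton clause (!p4), p4 = false.
Now (p4) is unsatisfied and unit — conflict.
Both values of p2 lead to a conflict.
Undo p1 and try p1 = true.
Case p4 = false:
From the singleton clause (!p2), p2 = false.
From the singleton clause (p5), p5 = true.
Now (!p5) is unsatisfied and unit — conflict.
Undo p4 and try p4 = true.
From the singleton clause (!p5), p5 = false.
From the singleton clause (p3), p3 = true.
Now (!p3) is unsatisfied and unit — conflict.
Both values of p4 lead to a conflict.
Both values of p1 lead to a conflict.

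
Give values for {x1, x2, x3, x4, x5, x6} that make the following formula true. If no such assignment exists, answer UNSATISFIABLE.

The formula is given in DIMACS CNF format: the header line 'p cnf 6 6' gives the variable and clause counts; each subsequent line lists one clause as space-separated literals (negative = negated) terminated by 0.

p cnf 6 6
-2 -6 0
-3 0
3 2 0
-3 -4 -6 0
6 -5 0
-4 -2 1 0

Unit clause (¬x3) forces x3 = False.
Unit clause (x2) forces x2 = True.
Unit clause (¬x6) forces x6 = False.
Unit clause (¬x5) forces x5 = False.
Case x4 = False:
Every clause is now satisfied; x1 is unconstrained.

x1=True; x2=True; x3=False; x4=False; x5=False; x6=False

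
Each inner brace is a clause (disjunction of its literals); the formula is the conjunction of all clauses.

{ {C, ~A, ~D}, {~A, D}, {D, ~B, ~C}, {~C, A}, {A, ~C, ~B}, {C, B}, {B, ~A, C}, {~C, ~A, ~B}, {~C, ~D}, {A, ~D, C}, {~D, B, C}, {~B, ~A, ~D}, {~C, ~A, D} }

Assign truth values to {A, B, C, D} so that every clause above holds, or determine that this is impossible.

A=0; B=1; C=0; D=0

Case A = 0:
(~C) alone gives C = 0.
(B) alone gives B = 1.
(~D) alone gives D = 0.
This assignment satisfies each clause.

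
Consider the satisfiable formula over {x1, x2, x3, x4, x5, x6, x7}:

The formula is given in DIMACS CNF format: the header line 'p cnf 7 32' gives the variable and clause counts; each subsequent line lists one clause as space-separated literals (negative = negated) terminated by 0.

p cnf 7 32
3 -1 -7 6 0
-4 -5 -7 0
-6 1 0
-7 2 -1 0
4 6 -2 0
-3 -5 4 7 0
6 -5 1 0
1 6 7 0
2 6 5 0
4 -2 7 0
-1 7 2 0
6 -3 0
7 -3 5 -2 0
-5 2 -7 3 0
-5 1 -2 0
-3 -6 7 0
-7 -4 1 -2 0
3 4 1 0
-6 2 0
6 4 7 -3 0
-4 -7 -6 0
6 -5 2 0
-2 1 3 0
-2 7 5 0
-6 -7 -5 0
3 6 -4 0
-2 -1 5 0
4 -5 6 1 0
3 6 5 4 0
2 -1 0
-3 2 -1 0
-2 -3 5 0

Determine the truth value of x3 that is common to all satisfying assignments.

False

Suppose x3 = True.
From the singleton clause (x6), x6 = True.
From the singleton clause (x1), x1 = True.
From the singleton clause (x7), x7 = True.
From the singleton clause (x2), x2 = True.
From the singleton clause (¬x4), x4 = False.
From the singleton clause (¬x5), x5 = False.
But (x5) is also a unit clause — contradiction.
So every satisfying assignment has x3 = False.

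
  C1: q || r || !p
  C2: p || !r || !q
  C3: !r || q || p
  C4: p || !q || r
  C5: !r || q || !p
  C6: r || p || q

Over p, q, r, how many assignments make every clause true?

2

There are 2^3 = 8 truth assignments over (p, q, r).
Check each against the 6 clauses (columns in the order p, q, r):
  F F F  ✗ fails (r || p || q)
  F F T  ✗ fails (!r || q || p)
  F T F  ✗ fails (p || !q || r)
  F T T  ✗ fails (p || !r || !q)
  T F F  ✗ fails (q || r || !p)
  T F T  ✗ fails (!r || q || !p)
  T T F  ✓ satisfies all
  T T T  ✓ satisfies all
2 of the 8 rows are models.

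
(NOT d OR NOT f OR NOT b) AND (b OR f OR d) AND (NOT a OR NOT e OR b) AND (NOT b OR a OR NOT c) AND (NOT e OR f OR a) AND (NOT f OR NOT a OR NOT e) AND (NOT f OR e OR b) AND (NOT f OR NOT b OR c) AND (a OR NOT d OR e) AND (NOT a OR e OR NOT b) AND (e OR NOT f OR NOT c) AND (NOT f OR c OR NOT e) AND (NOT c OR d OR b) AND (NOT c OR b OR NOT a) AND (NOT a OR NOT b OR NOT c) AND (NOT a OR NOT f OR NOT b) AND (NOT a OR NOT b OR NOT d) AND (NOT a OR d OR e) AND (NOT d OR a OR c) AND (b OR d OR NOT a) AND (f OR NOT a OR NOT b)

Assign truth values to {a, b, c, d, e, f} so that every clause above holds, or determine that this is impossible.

Branch on d: set d = true.
Branch on f: set f = true.
From the singleton clause (NOT b), b = false.
From the singleton clause (e), e = true.
From the singleton clause (NOT a), a = false.
From the singleton clause (c), c = true.
All clauses are satisfied.

a ↦ false,  b ↦ false,  c ↦ true,  d ↦ true,  e ↦ true,  f ↦ true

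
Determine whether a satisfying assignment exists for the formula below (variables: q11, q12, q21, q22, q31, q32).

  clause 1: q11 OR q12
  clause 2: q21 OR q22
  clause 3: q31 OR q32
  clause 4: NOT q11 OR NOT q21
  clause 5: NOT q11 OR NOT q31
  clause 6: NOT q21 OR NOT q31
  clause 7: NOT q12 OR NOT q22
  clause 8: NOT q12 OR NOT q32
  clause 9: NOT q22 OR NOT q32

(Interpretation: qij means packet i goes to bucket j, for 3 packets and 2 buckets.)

Try q11 = true.
From the singleton clause (NOT q21), q21 = false.
From the singleton clause (q22), q22 = true.
From the singleton clause (NOT q31), q31 = false.
From the singleton clause (q32), q32 = true.
But (NOT q32) is also a unit clause — contradiction.
So q11 must be the other value — set q11 = false.
From the singleton clause (q12), q12 = true.
From the singleton clause (NOT q22), q22 = false.
From the singleton clause (q21), q21 = true.
From the singleton clause (NOT q31), q31 = false.
From the singleton clause (q32), q32 = true.
But (NOT q32) is also a unit clause — contradiction.
Neither q11 = true nor q11 = false works.
No assignment satisfies every clause.

No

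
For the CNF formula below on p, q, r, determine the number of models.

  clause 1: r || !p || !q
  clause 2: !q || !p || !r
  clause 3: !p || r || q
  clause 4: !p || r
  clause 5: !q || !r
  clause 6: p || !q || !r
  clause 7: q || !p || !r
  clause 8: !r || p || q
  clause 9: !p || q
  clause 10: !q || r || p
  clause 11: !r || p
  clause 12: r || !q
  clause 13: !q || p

1

There are 2^3 = 8 truth assignments over (p, q, r).
Check each against the 13 clauses (columns in the order p, q, r):
  F F F  ✓ satisfies all
  F F T  ✗ fails (!r || p || q)
  F T F  ✗ fails (!q || r || p)
  F T T  ✗ fails (!q || !r)
  T F F  ✗ fails (!p || r || q)
  T F T  ✗ fails (q || !p || !r)
  T T F  ✗ fails (r || !p || !q)
  T T T  ✗ fails (!q || !p || !r)
1 of the 8 rows is a model.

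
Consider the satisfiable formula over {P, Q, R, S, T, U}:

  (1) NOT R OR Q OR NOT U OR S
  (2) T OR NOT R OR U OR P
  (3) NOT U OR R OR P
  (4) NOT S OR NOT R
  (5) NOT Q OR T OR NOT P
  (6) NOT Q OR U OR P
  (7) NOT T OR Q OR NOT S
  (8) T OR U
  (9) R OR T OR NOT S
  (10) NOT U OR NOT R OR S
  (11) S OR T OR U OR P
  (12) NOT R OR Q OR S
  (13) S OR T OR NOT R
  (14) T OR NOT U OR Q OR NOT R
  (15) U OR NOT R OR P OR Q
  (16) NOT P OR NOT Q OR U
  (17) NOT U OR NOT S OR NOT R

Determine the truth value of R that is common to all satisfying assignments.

Suppose R = true.
From the singleton clause (NOT S), S = false.
From the singleton clause (NOT U), U = false.
From the singleton clause (T), T = true.
From the singleton clause (Q), Q = true.
From the singleton clause (P), P = true.
But (NOT P) is also a unit clause — contradiction.
So every satisfying assignment has R = False.

False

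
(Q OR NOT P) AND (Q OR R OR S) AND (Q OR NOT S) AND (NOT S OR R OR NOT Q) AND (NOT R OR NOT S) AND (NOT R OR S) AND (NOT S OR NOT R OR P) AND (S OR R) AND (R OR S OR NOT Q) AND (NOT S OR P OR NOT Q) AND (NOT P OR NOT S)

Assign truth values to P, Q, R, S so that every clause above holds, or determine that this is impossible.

UNSATISFIABLE

Suppose Q = true.
Suppose S = false.
From the singleton clause (NOT R), R = false.
Now (R) is unsatisfied and unit — conflict.
Backtrack on S: now try S = true.
From the singleton clause (R), R = true.
Now (NOT R) is unsatisfied and unit — conflict.
Both values of S lead to a conflict.
Backtrack on Q: now try Q = false.
From the singleton clause (NOT P), P = false.
From the singleton clause (NOT S), S = false.
From the singleton clause (R), R = true.
Now (NOT R) is unsatisfied and unit — conflict.
Both values of Q lead to a conflict.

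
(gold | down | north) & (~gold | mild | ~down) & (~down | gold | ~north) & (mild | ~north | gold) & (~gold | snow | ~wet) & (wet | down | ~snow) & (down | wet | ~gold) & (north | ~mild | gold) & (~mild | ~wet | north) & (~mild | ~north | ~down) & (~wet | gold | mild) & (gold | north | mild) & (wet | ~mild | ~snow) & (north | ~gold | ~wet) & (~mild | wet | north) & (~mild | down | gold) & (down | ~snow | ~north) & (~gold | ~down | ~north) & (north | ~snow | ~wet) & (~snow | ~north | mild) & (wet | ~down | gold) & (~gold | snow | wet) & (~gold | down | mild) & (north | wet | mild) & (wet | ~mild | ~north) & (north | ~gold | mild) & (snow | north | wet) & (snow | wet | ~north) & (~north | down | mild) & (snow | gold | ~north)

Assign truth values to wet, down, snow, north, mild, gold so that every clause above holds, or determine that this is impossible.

Try gold = 1.
Try mild = 1.
Try snow = 1.
(wet) alone gives wet = 1.
(north) alone gives north = 1.
(~down) alone gives down = 0.
Now (down) is unsatisfied and unit — conflict.
That branch fails; take snow = 0 instead.
(~wet) alone gives wet = 0.
Now (wet) is unsatisfied and unit — conflict.
Either choice for snow ends in contradiction.
That branch fails; take mild = 0 instead.
(~down) alone gives down = 0.
Now (down) is unsatisfied and unit — conflict.
Either choice for mild ends in contradiction.
That branch fails; take gold = 0 instead.
Try down = 1.
(~north) alone gives north = 0.
(~mild) alone gives mild = 0.
Now (mild) is unsatisfied and unit — conflict.
That branch fails; take down = 0 instead.
(north) alone gives north = 1.
(mild) alone gives mild = 1.
Now (~mild) is unsatisfied and unit — conflict.
Either choice for down ends in contradiction.
Either choice for gold ends in contradiction.

UNSATISFIABLE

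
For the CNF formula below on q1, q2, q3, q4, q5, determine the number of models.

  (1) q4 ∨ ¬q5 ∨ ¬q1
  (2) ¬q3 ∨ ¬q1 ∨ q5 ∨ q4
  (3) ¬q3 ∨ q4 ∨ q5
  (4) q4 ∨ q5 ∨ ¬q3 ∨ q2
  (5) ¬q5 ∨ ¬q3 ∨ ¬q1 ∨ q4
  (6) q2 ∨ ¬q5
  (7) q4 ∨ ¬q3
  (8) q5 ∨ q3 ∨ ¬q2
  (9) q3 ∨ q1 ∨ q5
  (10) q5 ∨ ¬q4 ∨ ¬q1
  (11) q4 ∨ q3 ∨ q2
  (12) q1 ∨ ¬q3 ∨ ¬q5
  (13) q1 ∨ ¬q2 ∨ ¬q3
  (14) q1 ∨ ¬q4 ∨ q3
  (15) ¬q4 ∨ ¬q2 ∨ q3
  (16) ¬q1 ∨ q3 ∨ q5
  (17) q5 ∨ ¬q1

There are 2^5 = 32 truth assignments over (q1, q2, q3, q4, q5).
Split on q5. With q5 = True, the clauses containing q5 are satisfied and ¬q5 drops from the rest; 2 of the 2^4 = 16 assignments to the other variables satisfy what remains.
With q5 = False, by the same count on the reduced clause set, 1 assignment works.
(One model: q1=F, q2=F, q3=T, q4=T, q5=F.)
Total: 2 + 1 = 3.

3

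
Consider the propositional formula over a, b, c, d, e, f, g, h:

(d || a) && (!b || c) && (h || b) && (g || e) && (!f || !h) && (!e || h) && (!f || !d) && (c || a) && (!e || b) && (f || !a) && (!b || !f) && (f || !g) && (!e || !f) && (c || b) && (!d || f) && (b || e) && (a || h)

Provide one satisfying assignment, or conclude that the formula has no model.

Branch on d: set d = true.
(!f) alone gives f = false.
That conflicts with the unit clause (f).
So d must be the other value — set d = false.
(a) alone gives a = true.
(f) alone gives f = true.
(!h) alone gives h = false.
(b) alone gives b = true.
That conflicts with the unit clause (!b).
Neither d = true nor d = false works.

UNSATISFIABLE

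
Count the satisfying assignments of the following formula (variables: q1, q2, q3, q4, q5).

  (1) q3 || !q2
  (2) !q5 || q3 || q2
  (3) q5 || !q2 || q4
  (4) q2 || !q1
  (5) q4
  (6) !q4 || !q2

3

There are 2^5 = 32 truth assignments over (q1, q2, q3, q4, q5).
Split on q2. With q2 = true, the clauses containing q2 are satisfied and !q2 drops from the rest; 0 of the 2^4 = 16 assignments to the other variables satisfy what remains.
With q2 = false, by the same count on the reduced clause set, 3 assignments work.
Total: 0 + 3 = 3.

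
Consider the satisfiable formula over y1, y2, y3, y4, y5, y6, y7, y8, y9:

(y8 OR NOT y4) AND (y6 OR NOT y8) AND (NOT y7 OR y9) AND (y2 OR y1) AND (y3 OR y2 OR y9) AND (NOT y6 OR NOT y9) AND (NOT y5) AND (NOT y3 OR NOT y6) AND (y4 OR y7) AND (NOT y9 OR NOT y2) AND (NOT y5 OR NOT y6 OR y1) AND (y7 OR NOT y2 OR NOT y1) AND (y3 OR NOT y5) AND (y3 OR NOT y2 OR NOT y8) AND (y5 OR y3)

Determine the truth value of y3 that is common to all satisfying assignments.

Suppose y3 = false.
The clause (NOT y5) is unit, so y5 = false.
But (y5) is also a unit clause — contradiction.
So every satisfying assignment has y3 = True.

True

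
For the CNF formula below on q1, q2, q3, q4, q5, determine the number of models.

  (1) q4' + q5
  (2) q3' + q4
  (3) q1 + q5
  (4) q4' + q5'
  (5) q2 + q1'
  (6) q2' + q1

There are 2^5 = 32 truth assignments over (q1, q2, q3, q4, q5).
Split on q2. With q2 = 1, the clauses containing q2 are satisfied and q2' drops from the rest; 2 of the 2^4 = 16 assignments to the other variables satisfy what remains.
With q2 = 0, by the same count on the reduced clause set, 1 assignment works.
(One model: q1=F, q2=F, q3=F, q4=F, q5=T.)
Total: 2 + 1 = 3.

3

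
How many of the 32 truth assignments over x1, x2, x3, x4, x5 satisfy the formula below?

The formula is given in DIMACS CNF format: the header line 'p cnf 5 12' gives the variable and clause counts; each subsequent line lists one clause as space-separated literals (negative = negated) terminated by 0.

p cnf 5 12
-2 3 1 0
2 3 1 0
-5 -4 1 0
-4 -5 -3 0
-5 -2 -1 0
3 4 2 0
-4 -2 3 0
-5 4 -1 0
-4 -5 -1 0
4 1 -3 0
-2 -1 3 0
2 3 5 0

There are 2^5 = 32 truth assignments over (x1, x2, x3, x4, x5).
Split on x4. With x4 = True, the clauses containing x4 are satisfied and ¬x4 drops from the rest; 4 of the 2^4 = 16 assignments to the other variables satisfy what remains.
With x4 = False, by the same count on the reduced clause set, 2 assignments work.
(One model: x1=F, x2=F, x3=T, x4=T, x5=F.)
Total: 4 + 2 = 6.

6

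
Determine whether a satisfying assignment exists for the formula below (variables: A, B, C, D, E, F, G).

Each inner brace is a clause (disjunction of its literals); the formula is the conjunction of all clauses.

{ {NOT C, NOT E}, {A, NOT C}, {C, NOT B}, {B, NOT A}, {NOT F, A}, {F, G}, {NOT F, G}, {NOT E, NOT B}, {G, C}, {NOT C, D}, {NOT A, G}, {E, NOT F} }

Branch on C: set C = true.
From the singleton clause (NOT E), E = false.
From the singleton clause (A), A = true.
From the singleton clause (B), B = true.
From the singleton clause (D), D = true.
From the singleton clause (G), G = true.
From the singleton clause (NOT F), F = false.
Every clause now holds.
A satisfying assignment: A ↦ true,  B ↦ true,  C ↦ true,  D ↦ true,  E ↦ false,  F ↦ false,  G ↦ true.

Yes, satisfiable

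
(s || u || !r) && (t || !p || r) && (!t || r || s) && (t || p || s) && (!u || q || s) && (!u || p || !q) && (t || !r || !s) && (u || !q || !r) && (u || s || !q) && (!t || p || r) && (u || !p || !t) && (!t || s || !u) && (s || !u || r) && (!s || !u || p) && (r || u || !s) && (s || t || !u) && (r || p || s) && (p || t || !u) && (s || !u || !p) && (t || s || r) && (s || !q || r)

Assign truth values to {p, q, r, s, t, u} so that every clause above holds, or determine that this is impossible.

p ↦ true,  q ↦ false,  r ↦ true,  s ↦ true,  t ↦ true,  u ↦ true

Try s = true.
Try t = true.
Try p = true.
Unit clause (u) forces u = true.
All clauses hold; q, r can take either value.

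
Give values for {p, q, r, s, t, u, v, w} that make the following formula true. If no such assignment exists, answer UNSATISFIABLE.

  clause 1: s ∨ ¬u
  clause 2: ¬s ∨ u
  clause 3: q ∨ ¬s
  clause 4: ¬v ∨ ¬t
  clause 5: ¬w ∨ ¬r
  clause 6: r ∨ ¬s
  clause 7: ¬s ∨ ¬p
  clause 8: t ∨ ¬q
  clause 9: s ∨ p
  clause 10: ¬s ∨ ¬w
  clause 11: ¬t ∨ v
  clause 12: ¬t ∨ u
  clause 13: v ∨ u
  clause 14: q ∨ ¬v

Try s = True.
From the singleton clause (u), u = True.
From the singleton clause (q), q = True.
From the singleton clause (r), r = True.
From the singleton clause (¬w), w = False.
From the singleton clause (¬p), p = False.
From the singleton clause (t), t = True.
From the singleton clause (¬v), v = False.
That conflicts with the unit clause (v).
Undo s and try s = False.
From the singleton clause (¬u), u = False.
From the singleton clause (p), p = True.
From the singleton clause (¬t), t = False.
From the singleton clause (¬q), q = False.
From the singleton clause (v), v = True.
That conflicts with the unit clause (¬v).
Both values of s lead to a conflict.

UNSATISFIABLE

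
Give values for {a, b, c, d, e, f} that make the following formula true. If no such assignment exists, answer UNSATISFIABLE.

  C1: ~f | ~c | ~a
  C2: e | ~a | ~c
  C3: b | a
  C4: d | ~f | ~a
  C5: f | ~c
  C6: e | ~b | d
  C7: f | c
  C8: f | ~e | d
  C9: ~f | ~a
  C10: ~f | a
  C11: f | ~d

UNSATISFIABLE

Case b = 1:
Case f = 1:
(~a) alone gives a = 0.
Now (a) is unsatisfied and unit — conflict.
Undo f and try f = 0.
(~c) alone gives c = 0.
Now (c) is unsatisfied and unit — conflict.
Neither f = 1 nor f = 0 works.
Undo b and try b = 0.
(a) alone gives a = 1.
(~f) alone gives f = 0.
(~c) alone gives c = 0.
Now (c) is unsatisfied and unit — conflict.
Neither b = 1 nor b = 0 works.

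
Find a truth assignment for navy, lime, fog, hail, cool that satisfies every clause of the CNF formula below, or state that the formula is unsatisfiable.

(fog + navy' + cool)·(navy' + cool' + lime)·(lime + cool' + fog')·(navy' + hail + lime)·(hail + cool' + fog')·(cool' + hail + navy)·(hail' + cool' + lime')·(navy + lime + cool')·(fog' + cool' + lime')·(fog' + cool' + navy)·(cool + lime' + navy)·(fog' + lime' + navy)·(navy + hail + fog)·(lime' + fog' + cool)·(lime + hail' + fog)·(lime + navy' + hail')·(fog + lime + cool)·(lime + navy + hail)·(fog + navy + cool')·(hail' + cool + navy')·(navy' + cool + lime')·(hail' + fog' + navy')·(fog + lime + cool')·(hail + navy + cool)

Case fog = 1:
Case lime = 0:
Unit clause (cool') forces cool = 0.
Case navy = 0:
Unit clause (hail) forces hail = 1.
This assignment satisfies each clause.

navy=0; lime=0; fog=1; hail=1; cool=0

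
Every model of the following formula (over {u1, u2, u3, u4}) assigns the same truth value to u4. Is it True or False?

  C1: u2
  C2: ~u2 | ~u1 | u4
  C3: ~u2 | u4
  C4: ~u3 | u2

Suppose u4 = 0.
Unit clause (u2) forces u2 = 1.
That conflicts with the unit clause (~u2).
So every satisfying assignment has u4 = True.

True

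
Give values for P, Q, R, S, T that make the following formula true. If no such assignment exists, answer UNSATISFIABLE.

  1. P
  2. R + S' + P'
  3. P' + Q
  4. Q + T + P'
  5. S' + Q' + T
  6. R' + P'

P ↦ 1, Q ↦ 1, R ↦ 0, S ↦ 0, T ↦ 0

From the singleton clause (P), P = 1.
From the singleton clause (Q), Q = 1.
From the singleton clause (R'), R = 0.
From the singleton clause (S'), S = 0.
All clauses hold; T can take either value.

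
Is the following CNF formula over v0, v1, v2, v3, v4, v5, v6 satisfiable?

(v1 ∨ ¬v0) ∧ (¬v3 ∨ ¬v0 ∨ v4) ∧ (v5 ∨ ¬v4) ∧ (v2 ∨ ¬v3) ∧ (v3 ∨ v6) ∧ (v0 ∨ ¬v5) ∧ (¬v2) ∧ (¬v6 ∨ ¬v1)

From the singleton clause (¬v2), v2 = False.
From the singleton clause (¬v3), v3 = False.
From the singleton clause (v6), v6 = True.
From the singleton clause (¬v1), v1 = False.
From the singleton clause (¬v0), v0 = False.
From the singleton clause (¬v5), v5 = False.
From the singleton clause (¬v4), v4 = False.
This assignment satisfies each clause.
A satisfying assignment: v0 ↦ False; v1 ↦ False; v2 ↦ False; v3 ↦ False; v4 ↦ False; v5 ↦ False; v6 ↦ True.

Yes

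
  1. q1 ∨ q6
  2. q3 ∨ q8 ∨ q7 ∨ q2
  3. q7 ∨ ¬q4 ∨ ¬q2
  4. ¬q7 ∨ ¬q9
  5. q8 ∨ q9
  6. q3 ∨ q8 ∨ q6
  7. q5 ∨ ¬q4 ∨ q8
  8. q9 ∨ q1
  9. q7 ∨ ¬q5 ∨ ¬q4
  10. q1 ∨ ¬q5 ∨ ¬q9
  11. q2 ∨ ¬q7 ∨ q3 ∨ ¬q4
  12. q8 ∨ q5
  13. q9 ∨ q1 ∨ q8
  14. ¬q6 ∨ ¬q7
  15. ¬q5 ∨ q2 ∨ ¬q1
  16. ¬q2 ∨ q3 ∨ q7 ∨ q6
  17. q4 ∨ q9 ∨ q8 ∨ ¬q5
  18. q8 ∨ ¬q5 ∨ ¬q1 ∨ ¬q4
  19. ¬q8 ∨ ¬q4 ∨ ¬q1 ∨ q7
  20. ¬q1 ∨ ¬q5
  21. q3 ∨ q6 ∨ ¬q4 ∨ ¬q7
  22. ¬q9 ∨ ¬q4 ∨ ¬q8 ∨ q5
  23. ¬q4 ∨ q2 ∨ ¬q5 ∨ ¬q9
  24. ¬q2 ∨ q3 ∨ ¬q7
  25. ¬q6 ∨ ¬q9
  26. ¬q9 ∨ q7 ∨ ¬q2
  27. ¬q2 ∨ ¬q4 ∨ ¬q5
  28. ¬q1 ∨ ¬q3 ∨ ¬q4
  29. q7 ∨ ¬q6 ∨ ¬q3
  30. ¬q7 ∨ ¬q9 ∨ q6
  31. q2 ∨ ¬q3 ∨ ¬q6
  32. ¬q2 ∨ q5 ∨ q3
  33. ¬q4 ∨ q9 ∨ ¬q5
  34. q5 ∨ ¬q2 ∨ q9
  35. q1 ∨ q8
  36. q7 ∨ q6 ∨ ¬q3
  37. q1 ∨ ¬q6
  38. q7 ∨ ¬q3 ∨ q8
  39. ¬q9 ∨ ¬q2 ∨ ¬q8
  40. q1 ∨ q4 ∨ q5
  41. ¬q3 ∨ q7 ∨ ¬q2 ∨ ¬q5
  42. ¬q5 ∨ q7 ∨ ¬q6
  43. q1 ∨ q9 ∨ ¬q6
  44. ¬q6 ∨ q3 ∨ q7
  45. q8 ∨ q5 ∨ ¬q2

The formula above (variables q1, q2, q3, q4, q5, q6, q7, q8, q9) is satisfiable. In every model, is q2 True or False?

False

Suppose q2 = True.
Suppose q1 = True.
From the singleton clause (¬q5), q5 = False.
From the singleton clause (q8), q8 = True.
From the singleton clause (q3), q3 = True.
From the singleton clause (¬q4), q4 = False.
From the singleton clause (q9), q9 = True.
Now (¬q9) is unsatisfied and unit — conflict.
Undo q1 and try q1 = False.
From the singleton clause (q6), q6 = True.
Now (¬q6) is unsatisfied and unit — conflict.
Both values of q1 lead to a conflict.
So every satisfying assignment has q2 = False.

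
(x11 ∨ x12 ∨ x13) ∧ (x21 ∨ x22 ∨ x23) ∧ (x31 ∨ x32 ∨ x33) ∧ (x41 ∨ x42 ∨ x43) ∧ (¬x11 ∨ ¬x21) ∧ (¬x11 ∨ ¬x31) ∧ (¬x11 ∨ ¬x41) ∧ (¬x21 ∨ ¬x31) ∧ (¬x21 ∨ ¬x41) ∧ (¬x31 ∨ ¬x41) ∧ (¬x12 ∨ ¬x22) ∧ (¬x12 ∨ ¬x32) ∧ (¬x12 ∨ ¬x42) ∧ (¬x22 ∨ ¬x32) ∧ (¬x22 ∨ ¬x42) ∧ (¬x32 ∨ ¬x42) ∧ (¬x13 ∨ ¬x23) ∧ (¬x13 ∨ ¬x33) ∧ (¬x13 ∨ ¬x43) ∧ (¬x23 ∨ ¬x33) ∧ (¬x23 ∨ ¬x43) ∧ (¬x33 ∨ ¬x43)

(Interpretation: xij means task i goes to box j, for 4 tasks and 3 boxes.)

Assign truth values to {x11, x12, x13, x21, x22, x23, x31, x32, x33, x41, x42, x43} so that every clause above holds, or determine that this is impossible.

Try x11 = False.
Try x12 = True.
From the singleton clause (¬x22), x22 = False.
From the singleton clause (¬x32), x32 = False.
From the singleton clause (¬x42), x42 = False.
Try x21 = True.
From the singleton clause (¬x31), x31 = False.
From the singleton clause (x33), x33 = True.
From the singleton clause (¬x41), x41 = False.
From the singleton clause (x43), x43 = True.
Now (¬x43) is unsatisfied and unit — conflict.
Backtrack on x21: now try x21 = False.
From the singleton clause (x23), x23 = True.
From the singleton clause (¬x13), x13 = False.
From the singleton clause (¬x33), x33 = False.
From the singleton clause (x31), x31 = True.
From the singleton clause (¬x41), x41 = False.
From the singleton clause (x43), x43 = True.
Now (¬x43) is unsatisfied and unit — conflict.
Both values of x21 lead to a conflict.
Backtrack on x12: now try x12 = False.
From the singleton clause (x13), x13 = True.
From the singleton clause (¬x23), x23 = False.
From the singleton clause (¬x33), x33 = False.
From the singleton clause (¬x43), x43 = False.
Try x21 = True.
From the singleton clause (¬x31), x31 = False.
From the singleton clause (x32), x32 = True.
From the singleton clause (¬x41), x41 = False.
From the singleton clause (x42), x42 = True.
Now (¬x42) is unsatisfied and unit — conflict.
Backtrack on x21: now try x21 = False.
From the singleton clause (x22), x22 = True.
From the singleton clause (¬x32), x32 = False.
From the singleton clause (x31), x31 = True.
From the singleton clause (¬x41), x41 = False.
From the singleton clause (x42), x42 = True.
Now (¬x42) is unsatisfied and unit — conflict.
Both values of x21 lead to a conflict.
Both values of x12 lead to a conflict.
Backtrack on x11: now try x11 = True.
From the singleton clause (¬x21), x21 = False.
From the singleton clause (¬x31), x31 = False.
From the singleton clause (¬x41), x41 = False.
Try x22 = True.
From the singleton clause (¬x12), x12 = False.
From the singleton clause (¬x32), x32 = False.
From the singleton clause (x33), x33 = True.
From the singleton clause (¬x42), x42 = False.
From the singleton clause (x43), x43 = True.
Now (¬x43) is unsatisfied and unit — conflict.
Backtrack on x22: now try x22 = False.
From the singleton clause (x23), x23 = True.
From the singleton clause (¬x13), x13 = False.
From the singleton clause (¬x33), x33 = False.
From the singleton clause (x32), x32 = True.
From the singleton clause (¬x12), x12 = False.
From the singleton clause (¬x42), x42 = False.
From the singleton clause (x43), x43 = True.
Now (¬x43) is unsatisfied and unit — conflict.
Both values of x22 lead to a conflict.
Both values of x11 lead to a conflict.

UNSATISFIABLE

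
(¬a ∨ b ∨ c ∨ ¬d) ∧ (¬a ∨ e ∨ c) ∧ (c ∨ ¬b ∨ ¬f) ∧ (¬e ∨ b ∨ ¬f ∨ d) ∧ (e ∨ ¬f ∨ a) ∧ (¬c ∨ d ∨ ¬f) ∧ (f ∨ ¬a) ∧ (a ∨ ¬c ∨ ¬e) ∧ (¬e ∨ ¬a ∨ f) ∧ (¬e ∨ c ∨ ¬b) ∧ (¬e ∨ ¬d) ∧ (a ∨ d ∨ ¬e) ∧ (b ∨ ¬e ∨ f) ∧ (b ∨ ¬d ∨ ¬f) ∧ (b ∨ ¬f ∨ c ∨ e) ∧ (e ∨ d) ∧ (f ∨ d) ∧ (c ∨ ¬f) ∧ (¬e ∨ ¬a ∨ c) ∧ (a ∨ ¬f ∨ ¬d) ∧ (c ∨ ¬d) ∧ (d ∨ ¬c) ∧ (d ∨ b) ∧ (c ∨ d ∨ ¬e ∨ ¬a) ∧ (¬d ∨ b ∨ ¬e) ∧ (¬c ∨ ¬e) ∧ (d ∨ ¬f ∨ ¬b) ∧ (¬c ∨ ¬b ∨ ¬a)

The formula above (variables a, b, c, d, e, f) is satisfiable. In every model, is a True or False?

Suppose a = True.
(f) alone gives f = True.
(c) alone gives c = True.
(d) alone gives d = True.
(¬e) alone gives e = False.
(b) alone gives b = True.
Now (¬b) is unsatisfied and unit — conflict.
So every satisfying assignment has a = False.

False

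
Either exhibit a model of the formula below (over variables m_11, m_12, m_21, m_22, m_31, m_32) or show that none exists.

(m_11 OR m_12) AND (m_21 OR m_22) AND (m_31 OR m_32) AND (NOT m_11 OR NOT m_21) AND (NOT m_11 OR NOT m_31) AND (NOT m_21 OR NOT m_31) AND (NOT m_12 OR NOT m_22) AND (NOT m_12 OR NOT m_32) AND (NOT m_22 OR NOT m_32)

Case m_11 = true:
The clause (NOT m_21) is unit, so m_21 = false.
The clause (m_22) is unit, so m_22 = true.
The clause (NOT m_31) is unit, so m_31 = false.
The clause (m_32) is unit, so m_32 = true.
But (NOT m_32) is also a unit clause — contradiction.
Undo m_11 and try m_11 = false.
The clause (m_12) is unit, so m_12 = true.
The clause (NOT m_22) is unit, so m_22 = false.
The clause (m_21) is unit, so m_21 = true.
The clause (NOT m_31) is unit, so m_31 = false.
The clause (m_32) is unit, so m_32 = true.
But (NOT m_32) is also a unit clause — contradiction.
Either choice for m_11 ends in contradiction.

UNSATISFIABLE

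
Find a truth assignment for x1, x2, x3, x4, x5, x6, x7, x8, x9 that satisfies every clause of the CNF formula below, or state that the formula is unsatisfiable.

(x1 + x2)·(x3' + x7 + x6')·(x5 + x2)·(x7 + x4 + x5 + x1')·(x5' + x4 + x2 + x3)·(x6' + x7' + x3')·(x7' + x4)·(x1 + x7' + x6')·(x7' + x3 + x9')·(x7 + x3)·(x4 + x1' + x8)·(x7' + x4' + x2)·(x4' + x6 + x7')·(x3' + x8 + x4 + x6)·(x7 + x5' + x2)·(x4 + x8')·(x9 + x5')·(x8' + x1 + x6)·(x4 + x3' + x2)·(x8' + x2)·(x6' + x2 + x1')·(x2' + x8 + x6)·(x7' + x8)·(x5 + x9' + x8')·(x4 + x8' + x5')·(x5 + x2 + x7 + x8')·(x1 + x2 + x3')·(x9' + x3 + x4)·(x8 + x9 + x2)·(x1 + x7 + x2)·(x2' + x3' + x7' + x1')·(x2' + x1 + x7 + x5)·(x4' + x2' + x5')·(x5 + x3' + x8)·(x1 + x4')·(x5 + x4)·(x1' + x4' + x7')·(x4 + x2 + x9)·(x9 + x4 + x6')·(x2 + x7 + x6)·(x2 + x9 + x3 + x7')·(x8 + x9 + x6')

x1 ↦ 1,  x2 ↦ 1,  x3 ↦ 1,  x4 ↦ 1,  x5 ↦ 0,  x6 ↦ 0,  x7 ↦ 0,  x8 ↦ 1,  x9 ↦ 0

Branch on x1: set x1 = 1.
Branch on x5: set x5 = 0.
From the singleton clause (x2), x2 = 1.
From the singleton clause (x4), x4 = 1.
From the singleton clause (x7'), x7 = 0.
From the singleton clause (x3), x3 = 1.
From the singleton clause (x6'), x6 = 0.
From the singleton clause (x8), x8 = 1.
From the singleton clause (x9'), x9 = 0.
All clauses are satisfied.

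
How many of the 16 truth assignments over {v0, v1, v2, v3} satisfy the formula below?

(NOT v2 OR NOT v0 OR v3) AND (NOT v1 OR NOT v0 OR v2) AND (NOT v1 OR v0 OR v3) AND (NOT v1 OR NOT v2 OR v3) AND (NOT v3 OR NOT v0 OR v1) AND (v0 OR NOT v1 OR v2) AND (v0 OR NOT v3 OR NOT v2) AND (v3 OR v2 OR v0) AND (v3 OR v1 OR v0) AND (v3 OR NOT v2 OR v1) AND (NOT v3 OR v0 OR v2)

2

There are 2^4 = 16 truth assignments over (v0, v1, v2, v3).
Check each against the 11 clauses (columns in the order v0, v1, v2, v3):
  F F F F  ✗ fails (v3 OR v2 OR v0)
  F F F T  ✗ fails (NOT v3 OR v0 OR v2)
  F F T F  ✗ fails (v3 OR v1 OR v0)
  F F T T  ✗ fails (v0 OR NOT v3 OR NOT v2)
  F T F F  ✗ fails (NOT v1 OR v0 OR v3)
  F T F T  ✗ fails (v0 OR NOT v1 OR v2)
  F T T F  ✗ fails (NOT v1 OR v0 OR v3)
  F T T T  ✗ fails (v0 OR NOT v3 OR NOT v2)
  T F F F  ✓ satisfies all
  T F F T  ✗ fails (NOT v3 OR NOT v0 OR v1)
  T F T F  ✗ fails (NOT v2 OR NOT v0 OR v3)
  T F T T  ✗ fails (NOT v3 OR NOT v0 OR v1)
  T T F F  ✗ fails (NOT v1 OR NOT v0 OR v2)
  T T F T  ✗ fails (NOT v1 OR NOT v0 OR v2)
  T T T F  ✗ fails (NOT v2 OR NOT v0 OR v3)
  T T T T  ✓ satisfies all
2 of the 16 rows are models.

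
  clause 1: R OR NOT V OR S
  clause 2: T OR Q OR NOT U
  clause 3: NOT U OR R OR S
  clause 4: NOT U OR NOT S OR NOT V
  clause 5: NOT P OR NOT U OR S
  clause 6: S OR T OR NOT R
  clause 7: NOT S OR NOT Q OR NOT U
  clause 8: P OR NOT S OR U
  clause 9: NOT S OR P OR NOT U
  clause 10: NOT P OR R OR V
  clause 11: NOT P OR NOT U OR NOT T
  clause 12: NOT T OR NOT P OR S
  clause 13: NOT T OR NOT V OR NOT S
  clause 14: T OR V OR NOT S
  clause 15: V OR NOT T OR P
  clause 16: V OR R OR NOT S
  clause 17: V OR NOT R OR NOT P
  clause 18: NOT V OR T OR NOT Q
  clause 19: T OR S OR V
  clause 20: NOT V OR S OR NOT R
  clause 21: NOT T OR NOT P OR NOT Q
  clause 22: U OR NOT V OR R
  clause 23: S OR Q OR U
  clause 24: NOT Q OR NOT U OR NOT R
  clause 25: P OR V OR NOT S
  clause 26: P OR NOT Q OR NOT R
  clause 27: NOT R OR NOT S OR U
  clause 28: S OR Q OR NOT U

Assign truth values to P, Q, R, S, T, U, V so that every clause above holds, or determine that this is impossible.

UNSATISFIABLE

Branch on R: set R = true.
Branch on S: set S = true.
(U) alone gives U = true.
(NOT V) alone gives V = false.
(NOT Q) alone gives Q = false.
(T) alone gives T = true.
(P) alone gives P = true.
But (NOT P) is also a unit clause — contradiction.
That branch fails; take S = false instead.
(T) alone gives T = true.
(NOT P) alone gives P = false.
(V) alone gives V = true.
But (NOT V) is also a unit clause — contradiction.
Both values of S lead to a conflict.
That branch fails; take R = false instead.
Branch on V: set V = false.
(NOT P) alone gives P = false.
(NOT T) alone gives T = false.
(NOT S) alone gives S = false.
But (S) is also a unit clause — contradiction.
That branch fails; take V = true instead.
(S) alone gives S = true.
(NOT U) alone gives U = false.
But (U) is also a unit clause — contradiction.
Both values of V lead to a conflict.
Both values of R lead to a conflict.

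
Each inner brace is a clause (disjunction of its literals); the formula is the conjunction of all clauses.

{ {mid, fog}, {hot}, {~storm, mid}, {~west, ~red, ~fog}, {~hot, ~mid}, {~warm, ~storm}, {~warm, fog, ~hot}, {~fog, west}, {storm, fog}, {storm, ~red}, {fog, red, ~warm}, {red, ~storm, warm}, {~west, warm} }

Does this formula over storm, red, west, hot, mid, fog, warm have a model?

Yes

Unit clause (hot) forces hot = 1.
Unit clause (~mid) forces mid = 0.
Unit clause (fog) forces fog = 1.
Unit clause (~storm) forces storm = 0.
Unit clause (west) forces west = 1.
Unit clause (~red) forces red = 0.
Unit clause (warm) forces warm = 1.
Every clause now holds.
A satisfying assignment: storm: 0, red: 0, west: 1, hot: 1, mid: 0, fog: 1, warm: 1.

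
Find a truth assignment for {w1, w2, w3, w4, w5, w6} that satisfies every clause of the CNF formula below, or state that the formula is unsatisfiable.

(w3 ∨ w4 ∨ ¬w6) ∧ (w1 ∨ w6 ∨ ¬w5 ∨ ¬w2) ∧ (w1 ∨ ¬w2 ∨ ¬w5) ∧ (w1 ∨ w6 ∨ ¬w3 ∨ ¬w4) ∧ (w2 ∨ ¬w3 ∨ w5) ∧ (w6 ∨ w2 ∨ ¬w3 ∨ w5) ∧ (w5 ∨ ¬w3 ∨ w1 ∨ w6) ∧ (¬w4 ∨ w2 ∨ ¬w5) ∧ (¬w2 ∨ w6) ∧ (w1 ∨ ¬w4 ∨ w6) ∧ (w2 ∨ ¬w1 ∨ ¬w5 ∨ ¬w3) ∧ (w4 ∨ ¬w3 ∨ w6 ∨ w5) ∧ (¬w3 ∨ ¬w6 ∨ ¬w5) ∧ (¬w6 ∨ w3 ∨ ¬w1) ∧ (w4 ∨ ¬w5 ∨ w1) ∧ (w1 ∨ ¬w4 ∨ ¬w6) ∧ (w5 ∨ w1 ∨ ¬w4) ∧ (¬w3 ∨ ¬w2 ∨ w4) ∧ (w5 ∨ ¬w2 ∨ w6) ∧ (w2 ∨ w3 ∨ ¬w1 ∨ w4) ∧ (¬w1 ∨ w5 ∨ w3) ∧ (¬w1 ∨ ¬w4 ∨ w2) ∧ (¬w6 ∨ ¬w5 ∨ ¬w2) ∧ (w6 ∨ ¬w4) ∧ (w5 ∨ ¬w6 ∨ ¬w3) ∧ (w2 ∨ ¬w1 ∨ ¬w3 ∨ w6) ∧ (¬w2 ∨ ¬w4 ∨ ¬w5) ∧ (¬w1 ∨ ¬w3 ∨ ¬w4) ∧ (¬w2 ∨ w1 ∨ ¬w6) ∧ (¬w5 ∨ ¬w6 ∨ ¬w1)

w1=False,  w2=False,  w3=False,  w4=False,  w5=False,  w6=False

Case w2 = False:
Case w3 = False:
Case w4 = False:
(¬w6) alone gives w6 = False.
(¬w1) alone gives w1 = False.
(¬w5) alone gives w5 = False.
This assignment satisfies each clause.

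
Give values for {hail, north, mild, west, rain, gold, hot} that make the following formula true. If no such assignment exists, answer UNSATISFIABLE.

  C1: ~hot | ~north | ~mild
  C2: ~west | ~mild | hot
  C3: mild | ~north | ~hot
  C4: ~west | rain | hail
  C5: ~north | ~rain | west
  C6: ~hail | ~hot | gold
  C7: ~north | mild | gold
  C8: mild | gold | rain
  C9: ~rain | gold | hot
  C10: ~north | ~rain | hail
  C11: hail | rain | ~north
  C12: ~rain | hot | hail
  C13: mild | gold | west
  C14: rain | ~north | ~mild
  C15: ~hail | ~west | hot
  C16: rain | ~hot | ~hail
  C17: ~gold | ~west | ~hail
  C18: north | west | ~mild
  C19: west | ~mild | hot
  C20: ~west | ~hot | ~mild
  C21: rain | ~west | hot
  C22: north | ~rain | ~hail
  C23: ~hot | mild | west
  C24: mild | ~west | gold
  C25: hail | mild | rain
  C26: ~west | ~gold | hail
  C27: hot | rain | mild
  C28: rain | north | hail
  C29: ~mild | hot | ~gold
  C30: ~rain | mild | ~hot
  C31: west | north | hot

Branch on hot: set hot = 0.
Branch on west: set west = 0.
The clause (~mild) is unit, so mild = 0.
The clause (gold) is unit, so gold = 1.
The clause (rain) is unit, so rain = 1.
The clause (~north) is unit, so north = 0.
But (north) is also a unit clause — contradiction.
Backtrack on west: now try west = 1.
The clause (~mild) is unit, so mild = 0.
The clause (~hail) is unit, so hail = 0.
The clause (rain) is unit, so rain = 1.
But (~rain) is also a unit clause — contradiction.
Either choice for west ends in contradiction.
Backtrack on hot: now try hot = 1.
Branch on north: set north = 0.
Branch on hail: set hail = 0.
The clause (rain) is unit, so rain = 1.
The clause (mild) is unit, so mild = 1.
The clause (west) is unit, so west = 1.
But (~west) is also a unit clause — contradiction.
Backtrack on hail: now try hail = 1.
The clause (gold) is unit, so gold = 1.
The clause (rain) is unit, so rain = 1.
But (~rain) is also a unit clause — contradiction.
Either choice for hail ends in contradiction.
Backtrack on north: now try north = 1.
The clause (~mild) is unit, so mild = 0.
But (mild) is also a unit clause — contradiction.
Either choice for north ends in contradiction.
Either choice for hot ends in contradiction.

UNSATISFIABLE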